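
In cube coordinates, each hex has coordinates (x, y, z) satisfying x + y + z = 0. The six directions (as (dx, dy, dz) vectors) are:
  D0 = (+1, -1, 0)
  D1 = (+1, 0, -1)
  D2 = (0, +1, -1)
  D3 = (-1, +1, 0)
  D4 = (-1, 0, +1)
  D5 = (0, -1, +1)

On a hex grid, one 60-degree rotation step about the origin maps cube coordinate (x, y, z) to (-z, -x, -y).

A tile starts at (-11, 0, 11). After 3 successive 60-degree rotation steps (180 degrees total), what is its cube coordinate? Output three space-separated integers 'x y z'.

Answer: 11 0 -11

Derivation:
Start: (-11, 0, 11)
Step 1: (-11, 0, 11) -> (-(11), -(-11), -(0)) = (-11, 11, 0)
Step 2: (-11, 11, 0) -> (-(0), -(-11), -(11)) = (0, 11, -11)
Step 3: (0, 11, -11) -> (-(-11), -(0), -(11)) = (11, 0, -11)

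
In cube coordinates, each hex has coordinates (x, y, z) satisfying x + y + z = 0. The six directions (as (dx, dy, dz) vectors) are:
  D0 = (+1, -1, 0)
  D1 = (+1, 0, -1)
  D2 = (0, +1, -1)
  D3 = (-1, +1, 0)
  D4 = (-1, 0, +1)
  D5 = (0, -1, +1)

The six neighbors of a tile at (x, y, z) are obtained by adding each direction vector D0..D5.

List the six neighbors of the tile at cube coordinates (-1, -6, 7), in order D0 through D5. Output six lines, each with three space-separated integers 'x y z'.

Answer: 0 -7 7
0 -6 6
-1 -5 6
-2 -5 7
-2 -6 8
-1 -7 8

Derivation:
Center: (-1, -6, 7). Add each direction:
  D0: (-1, -6, 7) + (1, -1, 0) = (0, -7, 7)
  D1: (-1, -6, 7) + (1, 0, -1) = (0, -6, 6)
  D2: (-1, -6, 7) + (0, 1, -1) = (-1, -5, 6)
  D3: (-1, -6, 7) + (-1, 1, 0) = (-2, -5, 7)
  D4: (-1, -6, 7) + (-1, 0, 1) = (-2, -6, 8)
  D5: (-1, -6, 7) + (0, -1, 1) = (-1, -7, 8)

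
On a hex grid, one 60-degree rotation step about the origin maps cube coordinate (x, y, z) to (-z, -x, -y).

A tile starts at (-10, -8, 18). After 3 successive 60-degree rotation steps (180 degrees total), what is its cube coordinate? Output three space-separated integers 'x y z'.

Answer: 10 8 -18

Derivation:
Start: (-10, -8, 18)
Step 1: (-10, -8, 18) -> (-(18), -(-10), -(-8)) = (-18, 10, 8)
Step 2: (-18, 10, 8) -> (-(8), -(-18), -(10)) = (-8, 18, -10)
Step 3: (-8, 18, -10) -> (-(-10), -(-8), -(18)) = (10, 8, -18)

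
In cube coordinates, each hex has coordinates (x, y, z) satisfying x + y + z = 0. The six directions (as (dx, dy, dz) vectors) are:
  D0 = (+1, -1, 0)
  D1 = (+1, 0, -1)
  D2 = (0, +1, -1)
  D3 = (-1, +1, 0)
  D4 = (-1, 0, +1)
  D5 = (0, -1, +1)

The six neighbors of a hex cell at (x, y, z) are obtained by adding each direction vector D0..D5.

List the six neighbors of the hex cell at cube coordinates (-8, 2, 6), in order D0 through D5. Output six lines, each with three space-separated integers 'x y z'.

Center: (-8, 2, 6). Add each direction:
  D0: (-8, 2, 6) + (1, -1, 0) = (-7, 1, 6)
  D1: (-8, 2, 6) + (1, 0, -1) = (-7, 2, 5)
  D2: (-8, 2, 6) + (0, 1, -1) = (-8, 3, 5)
  D3: (-8, 2, 6) + (-1, 1, 0) = (-9, 3, 6)
  D4: (-8, 2, 6) + (-1, 0, 1) = (-9, 2, 7)
  D5: (-8, 2, 6) + (0, -1, 1) = (-8, 1, 7)

Answer: -7 1 6
-7 2 5
-8 3 5
-9 3 6
-9 2 7
-8 1 7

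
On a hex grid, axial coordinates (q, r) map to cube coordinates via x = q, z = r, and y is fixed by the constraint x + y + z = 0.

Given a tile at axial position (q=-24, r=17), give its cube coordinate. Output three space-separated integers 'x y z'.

x = q = -24
z = r = 17
y = -x - z = -(-24) - (17) = 7

Answer: -24 7 17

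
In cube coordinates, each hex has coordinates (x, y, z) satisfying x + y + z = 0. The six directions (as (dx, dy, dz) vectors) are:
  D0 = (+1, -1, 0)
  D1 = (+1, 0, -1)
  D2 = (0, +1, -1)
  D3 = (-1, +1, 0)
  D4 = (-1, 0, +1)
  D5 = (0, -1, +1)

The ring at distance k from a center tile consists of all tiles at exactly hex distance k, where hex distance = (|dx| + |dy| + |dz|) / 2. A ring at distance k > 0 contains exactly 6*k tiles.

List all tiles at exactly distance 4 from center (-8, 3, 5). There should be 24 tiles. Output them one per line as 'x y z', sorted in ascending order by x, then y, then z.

Walk ring at distance 4 from (-8, 3, 5):
Start at center + D4*4 = (-12, 3, 9)
  hex 0: (-12, 3, 9)
  hex 1: (-11, 2, 9)
  hex 2: (-10, 1, 9)
  hex 3: (-9, 0, 9)
  hex 4: (-8, -1, 9)
  hex 5: (-7, -1, 8)
  hex 6: (-6, -1, 7)
  hex 7: (-5, -1, 6)
  hex 8: (-4, -1, 5)
  hex 9: (-4, 0, 4)
  hex 10: (-4, 1, 3)
  hex 11: (-4, 2, 2)
  hex 12: (-4, 3, 1)
  hex 13: (-5, 4, 1)
  hex 14: (-6, 5, 1)
  hex 15: (-7, 6, 1)
  hex 16: (-8, 7, 1)
  hex 17: (-9, 7, 2)
  hex 18: (-10, 7, 3)
  hex 19: (-11, 7, 4)
  hex 20: (-12, 7, 5)
  hex 21: (-12, 6, 6)
  hex 22: (-12, 5, 7)
  hex 23: (-12, 4, 8)
Sorted: 24 hexes.

Answer: -12 3 9
-12 4 8
-12 5 7
-12 6 6
-12 7 5
-11 2 9
-11 7 4
-10 1 9
-10 7 3
-9 0 9
-9 7 2
-8 -1 9
-8 7 1
-7 -1 8
-7 6 1
-6 -1 7
-6 5 1
-5 -1 6
-5 4 1
-4 -1 5
-4 0 4
-4 1 3
-4 2 2
-4 3 1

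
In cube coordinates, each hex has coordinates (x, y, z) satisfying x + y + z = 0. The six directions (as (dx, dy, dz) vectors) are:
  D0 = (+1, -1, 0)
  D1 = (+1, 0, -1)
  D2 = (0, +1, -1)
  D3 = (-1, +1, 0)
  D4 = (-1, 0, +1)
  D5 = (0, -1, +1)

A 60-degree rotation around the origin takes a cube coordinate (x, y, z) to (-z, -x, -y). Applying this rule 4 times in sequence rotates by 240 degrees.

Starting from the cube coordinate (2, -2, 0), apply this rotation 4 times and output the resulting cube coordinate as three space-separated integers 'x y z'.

Answer: 0 2 -2

Derivation:
Start: (2, -2, 0)
Step 1: (2, -2, 0) -> (-(0), -(2), -(-2)) = (0, -2, 2)
Step 2: (0, -2, 2) -> (-(2), -(0), -(-2)) = (-2, 0, 2)
Step 3: (-2, 0, 2) -> (-(2), -(-2), -(0)) = (-2, 2, 0)
Step 4: (-2, 2, 0) -> (-(0), -(-2), -(2)) = (0, 2, -2)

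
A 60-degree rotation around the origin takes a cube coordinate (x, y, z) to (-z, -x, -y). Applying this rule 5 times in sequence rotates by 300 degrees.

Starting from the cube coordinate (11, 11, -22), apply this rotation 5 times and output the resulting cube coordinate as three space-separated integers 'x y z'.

Answer: -11 22 -11

Derivation:
Start: (11, 11, -22)
Step 1: (11, 11, -22) -> (-(-22), -(11), -(11)) = (22, -11, -11)
Step 2: (22, -11, -11) -> (-(-11), -(22), -(-11)) = (11, -22, 11)
Step 3: (11, -22, 11) -> (-(11), -(11), -(-22)) = (-11, -11, 22)
Step 4: (-11, -11, 22) -> (-(22), -(-11), -(-11)) = (-22, 11, 11)
Step 5: (-22, 11, 11) -> (-(11), -(-22), -(11)) = (-11, 22, -11)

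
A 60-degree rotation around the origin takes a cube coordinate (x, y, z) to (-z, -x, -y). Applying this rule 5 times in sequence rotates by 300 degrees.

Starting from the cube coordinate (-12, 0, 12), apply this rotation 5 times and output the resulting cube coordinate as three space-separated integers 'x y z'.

Start: (-12, 0, 12)
Step 1: (-12, 0, 12) -> (-(12), -(-12), -(0)) = (-12, 12, 0)
Step 2: (-12, 12, 0) -> (-(0), -(-12), -(12)) = (0, 12, -12)
Step 3: (0, 12, -12) -> (-(-12), -(0), -(12)) = (12, 0, -12)
Step 4: (12, 0, -12) -> (-(-12), -(12), -(0)) = (12, -12, 0)
Step 5: (12, -12, 0) -> (-(0), -(12), -(-12)) = (0, -12, 12)

Answer: 0 -12 12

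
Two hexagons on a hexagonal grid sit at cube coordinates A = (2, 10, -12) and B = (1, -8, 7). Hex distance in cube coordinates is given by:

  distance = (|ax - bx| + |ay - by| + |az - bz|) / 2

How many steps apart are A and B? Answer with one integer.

|ax - bx| = |2 - 1| = 1
|ay - by| = |10 - (-8)| = 18
|az - bz| = |-12 - 7| = 19
distance = (1 + 18 + 19) / 2 = 38 / 2 = 19

Answer: 19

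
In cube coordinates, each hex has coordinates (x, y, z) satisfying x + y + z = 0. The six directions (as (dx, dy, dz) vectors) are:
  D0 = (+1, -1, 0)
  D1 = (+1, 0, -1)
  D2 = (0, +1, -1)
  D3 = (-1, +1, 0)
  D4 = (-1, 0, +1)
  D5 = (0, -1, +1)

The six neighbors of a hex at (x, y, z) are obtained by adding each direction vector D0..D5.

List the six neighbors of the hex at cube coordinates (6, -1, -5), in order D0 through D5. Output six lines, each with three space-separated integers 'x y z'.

Center: (6, -1, -5). Add each direction:
  D0: (6, -1, -5) + (1, -1, 0) = (7, -2, -5)
  D1: (6, -1, -5) + (1, 0, -1) = (7, -1, -6)
  D2: (6, -1, -5) + (0, 1, -1) = (6, 0, -6)
  D3: (6, -1, -5) + (-1, 1, 0) = (5, 0, -5)
  D4: (6, -1, -5) + (-1, 0, 1) = (5, -1, -4)
  D5: (6, -1, -5) + (0, -1, 1) = (6, -2, -4)

Answer: 7 -2 -5
7 -1 -6
6 0 -6
5 0 -5
5 -1 -4
6 -2 -4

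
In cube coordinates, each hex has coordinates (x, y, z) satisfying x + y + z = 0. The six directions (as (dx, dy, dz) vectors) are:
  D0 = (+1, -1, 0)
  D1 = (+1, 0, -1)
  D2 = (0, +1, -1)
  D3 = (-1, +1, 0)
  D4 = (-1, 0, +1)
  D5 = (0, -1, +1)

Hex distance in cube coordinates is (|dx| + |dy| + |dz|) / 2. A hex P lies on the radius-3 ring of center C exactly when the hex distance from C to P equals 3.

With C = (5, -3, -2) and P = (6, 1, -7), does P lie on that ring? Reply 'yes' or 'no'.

Answer: no

Derivation:
|px - cx| = |6 - 5| = 1
|py - cy| = |1 - (-3)| = 4
|pz - cz| = |-7 - (-2)| = 5
distance = (1+4+5)/2 = 10/2 = 5
radius = 3; distance != radius -> no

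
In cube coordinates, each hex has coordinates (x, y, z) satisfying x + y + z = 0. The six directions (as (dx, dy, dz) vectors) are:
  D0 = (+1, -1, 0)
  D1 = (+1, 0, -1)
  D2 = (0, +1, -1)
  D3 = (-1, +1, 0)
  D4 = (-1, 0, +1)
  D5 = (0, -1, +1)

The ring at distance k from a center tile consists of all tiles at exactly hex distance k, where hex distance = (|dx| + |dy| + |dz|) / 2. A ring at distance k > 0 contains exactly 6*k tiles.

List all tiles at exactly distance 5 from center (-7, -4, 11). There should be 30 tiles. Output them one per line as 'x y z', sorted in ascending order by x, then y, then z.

Answer: -12 -4 16
-12 -3 15
-12 -2 14
-12 -1 13
-12 0 12
-12 1 11
-11 -5 16
-11 1 10
-10 -6 16
-10 1 9
-9 -7 16
-9 1 8
-8 -8 16
-8 1 7
-7 -9 16
-7 1 6
-6 -9 15
-6 0 6
-5 -9 14
-5 -1 6
-4 -9 13
-4 -2 6
-3 -9 12
-3 -3 6
-2 -9 11
-2 -8 10
-2 -7 9
-2 -6 8
-2 -5 7
-2 -4 6

Derivation:
Walk ring at distance 5 from (-7, -4, 11):
Start at center + D4*5 = (-12, -4, 16)
  hex 0: (-12, -4, 16)
  hex 1: (-11, -5, 16)
  hex 2: (-10, -6, 16)
  hex 3: (-9, -7, 16)
  hex 4: (-8, -8, 16)
  hex 5: (-7, -9, 16)
  hex 6: (-6, -9, 15)
  hex 7: (-5, -9, 14)
  hex 8: (-4, -9, 13)
  hex 9: (-3, -9, 12)
  hex 10: (-2, -9, 11)
  hex 11: (-2, -8, 10)
  hex 12: (-2, -7, 9)
  hex 13: (-2, -6, 8)
  hex 14: (-2, -5, 7)
  hex 15: (-2, -4, 6)
  hex 16: (-3, -3, 6)
  hex 17: (-4, -2, 6)
  hex 18: (-5, -1, 6)
  hex 19: (-6, 0, 6)
  hex 20: (-7, 1, 6)
  hex 21: (-8, 1, 7)
  hex 22: (-9, 1, 8)
  hex 23: (-10, 1, 9)
  hex 24: (-11, 1, 10)
  hex 25: (-12, 1, 11)
  hex 26: (-12, 0, 12)
  hex 27: (-12, -1, 13)
  hex 28: (-12, -2, 14)
  hex 29: (-12, -3, 15)
Sorted: 30 hexes.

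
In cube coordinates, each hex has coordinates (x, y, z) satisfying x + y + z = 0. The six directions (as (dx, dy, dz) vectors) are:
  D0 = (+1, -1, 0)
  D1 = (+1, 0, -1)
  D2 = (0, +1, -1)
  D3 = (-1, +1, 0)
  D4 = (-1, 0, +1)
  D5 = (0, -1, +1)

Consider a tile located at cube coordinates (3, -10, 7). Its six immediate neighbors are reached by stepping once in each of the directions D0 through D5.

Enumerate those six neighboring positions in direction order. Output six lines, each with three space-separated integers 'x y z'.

Answer: 4 -11 7
4 -10 6
3 -9 6
2 -9 7
2 -10 8
3 -11 8

Derivation:
Center: (3, -10, 7). Add each direction:
  D0: (3, -10, 7) + (1, -1, 0) = (4, -11, 7)
  D1: (3, -10, 7) + (1, 0, -1) = (4, -10, 6)
  D2: (3, -10, 7) + (0, 1, -1) = (3, -9, 6)
  D3: (3, -10, 7) + (-1, 1, 0) = (2, -9, 7)
  D4: (3, -10, 7) + (-1, 0, 1) = (2, -10, 8)
  D5: (3, -10, 7) + (0, -1, 1) = (3, -11, 8)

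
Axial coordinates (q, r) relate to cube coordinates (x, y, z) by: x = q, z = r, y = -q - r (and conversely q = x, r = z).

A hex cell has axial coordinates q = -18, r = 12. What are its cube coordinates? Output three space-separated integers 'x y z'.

Answer: -18 6 12

Derivation:
x = q = -18
z = r = 12
y = -x - z = -(-18) - (12) = 6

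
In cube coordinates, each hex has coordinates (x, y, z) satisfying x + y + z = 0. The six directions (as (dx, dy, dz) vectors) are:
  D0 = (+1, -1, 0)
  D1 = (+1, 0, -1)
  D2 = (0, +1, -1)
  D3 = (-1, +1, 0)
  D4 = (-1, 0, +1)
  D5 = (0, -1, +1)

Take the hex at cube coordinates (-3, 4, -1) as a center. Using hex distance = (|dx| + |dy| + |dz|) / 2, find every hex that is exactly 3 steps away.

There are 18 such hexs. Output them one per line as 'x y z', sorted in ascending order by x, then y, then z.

Answer: -6 4 2
-6 5 1
-6 6 0
-6 7 -1
-5 3 2
-5 7 -2
-4 2 2
-4 7 -3
-3 1 2
-3 7 -4
-2 1 1
-2 6 -4
-1 1 0
-1 5 -4
0 1 -1
0 2 -2
0 3 -3
0 4 -4

Derivation:
Walk ring at distance 3 from (-3, 4, -1):
Start at center + D4*3 = (-6, 4, 2)
  hex 0: (-6, 4, 2)
  hex 1: (-5, 3, 2)
  hex 2: (-4, 2, 2)
  hex 3: (-3, 1, 2)
  hex 4: (-2, 1, 1)
  hex 5: (-1, 1, 0)
  hex 6: (0, 1, -1)
  hex 7: (0, 2, -2)
  hex 8: (0, 3, -3)
  hex 9: (0, 4, -4)
  hex 10: (-1, 5, -4)
  hex 11: (-2, 6, -4)
  hex 12: (-3, 7, -4)
  hex 13: (-4, 7, -3)
  hex 14: (-5, 7, -2)
  hex 15: (-6, 7, -1)
  hex 16: (-6, 6, 0)
  hex 17: (-6, 5, 1)
Sorted: 18 hexes.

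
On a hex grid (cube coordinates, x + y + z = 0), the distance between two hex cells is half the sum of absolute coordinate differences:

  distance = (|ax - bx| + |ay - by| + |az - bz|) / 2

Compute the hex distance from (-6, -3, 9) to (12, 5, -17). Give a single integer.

Answer: 26

Derivation:
|ax - bx| = |-6 - 12| = 18
|ay - by| = |-3 - 5| = 8
|az - bz| = |9 - (-17)| = 26
distance = (18 + 8 + 26) / 2 = 52 / 2 = 26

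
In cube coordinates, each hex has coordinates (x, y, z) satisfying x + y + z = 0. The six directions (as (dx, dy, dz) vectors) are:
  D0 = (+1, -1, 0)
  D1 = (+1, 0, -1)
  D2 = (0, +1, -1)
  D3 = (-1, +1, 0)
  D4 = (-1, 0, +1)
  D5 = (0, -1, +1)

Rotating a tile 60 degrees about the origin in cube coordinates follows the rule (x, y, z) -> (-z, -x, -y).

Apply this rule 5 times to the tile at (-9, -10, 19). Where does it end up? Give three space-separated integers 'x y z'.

Start: (-9, -10, 19)
Step 1: (-9, -10, 19) -> (-(19), -(-9), -(-10)) = (-19, 9, 10)
Step 2: (-19, 9, 10) -> (-(10), -(-19), -(9)) = (-10, 19, -9)
Step 3: (-10, 19, -9) -> (-(-9), -(-10), -(19)) = (9, 10, -19)
Step 4: (9, 10, -19) -> (-(-19), -(9), -(10)) = (19, -9, -10)
Step 5: (19, -9, -10) -> (-(-10), -(19), -(-9)) = (10, -19, 9)

Answer: 10 -19 9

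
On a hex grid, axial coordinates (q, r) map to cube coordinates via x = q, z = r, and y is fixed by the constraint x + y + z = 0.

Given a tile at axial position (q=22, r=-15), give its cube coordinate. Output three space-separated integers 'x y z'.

Answer: 22 -7 -15

Derivation:
x = q = 22
z = r = -15
y = -x - z = -(22) - (-15) = -7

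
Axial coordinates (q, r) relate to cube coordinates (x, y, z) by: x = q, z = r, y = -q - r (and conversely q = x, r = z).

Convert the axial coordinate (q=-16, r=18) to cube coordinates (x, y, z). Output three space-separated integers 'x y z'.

x = q = -16
z = r = 18
y = -x - z = -(-16) - (18) = -2

Answer: -16 -2 18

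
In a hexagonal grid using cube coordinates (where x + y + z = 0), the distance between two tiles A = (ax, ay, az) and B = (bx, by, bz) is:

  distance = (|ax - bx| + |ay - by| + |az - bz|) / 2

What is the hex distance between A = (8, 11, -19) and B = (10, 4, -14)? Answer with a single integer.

|ax - bx| = |8 - 10| = 2
|ay - by| = |11 - 4| = 7
|az - bz| = |-19 - (-14)| = 5
distance = (2 + 7 + 5) / 2 = 14 / 2 = 7

Answer: 7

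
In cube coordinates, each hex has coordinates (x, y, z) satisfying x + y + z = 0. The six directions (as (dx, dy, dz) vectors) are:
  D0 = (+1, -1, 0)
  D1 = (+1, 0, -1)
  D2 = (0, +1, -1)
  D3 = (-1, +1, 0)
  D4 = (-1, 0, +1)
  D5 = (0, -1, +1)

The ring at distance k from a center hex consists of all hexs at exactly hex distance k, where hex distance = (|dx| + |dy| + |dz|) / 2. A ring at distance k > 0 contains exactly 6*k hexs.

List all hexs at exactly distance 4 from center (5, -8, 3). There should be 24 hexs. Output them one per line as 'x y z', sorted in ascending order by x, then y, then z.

Walk ring at distance 4 from (5, -8, 3):
Start at center + D4*4 = (1, -8, 7)
  hex 0: (1, -8, 7)
  hex 1: (2, -9, 7)
  hex 2: (3, -10, 7)
  hex 3: (4, -11, 7)
  hex 4: (5, -12, 7)
  hex 5: (6, -12, 6)
  hex 6: (7, -12, 5)
  hex 7: (8, -12, 4)
  hex 8: (9, -12, 3)
  hex 9: (9, -11, 2)
  hex 10: (9, -10, 1)
  hex 11: (9, -9, 0)
  hex 12: (9, -8, -1)
  hex 13: (8, -7, -1)
  hex 14: (7, -6, -1)
  hex 15: (6, -5, -1)
  hex 16: (5, -4, -1)
  hex 17: (4, -4, 0)
  hex 18: (3, -4, 1)
  hex 19: (2, -4, 2)
  hex 20: (1, -4, 3)
  hex 21: (1, -5, 4)
  hex 22: (1, -6, 5)
  hex 23: (1, -7, 6)
Sorted: 24 hexes.

Answer: 1 -8 7
1 -7 6
1 -6 5
1 -5 4
1 -4 3
2 -9 7
2 -4 2
3 -10 7
3 -4 1
4 -11 7
4 -4 0
5 -12 7
5 -4 -1
6 -12 6
6 -5 -1
7 -12 5
7 -6 -1
8 -12 4
8 -7 -1
9 -12 3
9 -11 2
9 -10 1
9 -9 0
9 -8 -1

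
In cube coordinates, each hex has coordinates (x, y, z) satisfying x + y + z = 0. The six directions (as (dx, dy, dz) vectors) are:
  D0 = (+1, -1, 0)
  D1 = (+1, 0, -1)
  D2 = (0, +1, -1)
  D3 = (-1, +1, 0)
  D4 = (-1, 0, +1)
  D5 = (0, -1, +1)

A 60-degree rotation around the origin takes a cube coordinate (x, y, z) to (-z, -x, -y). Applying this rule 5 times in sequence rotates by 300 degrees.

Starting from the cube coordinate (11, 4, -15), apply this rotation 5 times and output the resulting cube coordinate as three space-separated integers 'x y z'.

Start: (11, 4, -15)
Step 1: (11, 4, -15) -> (-(-15), -(11), -(4)) = (15, -11, -4)
Step 2: (15, -11, -4) -> (-(-4), -(15), -(-11)) = (4, -15, 11)
Step 3: (4, -15, 11) -> (-(11), -(4), -(-15)) = (-11, -4, 15)
Step 4: (-11, -4, 15) -> (-(15), -(-11), -(-4)) = (-15, 11, 4)
Step 5: (-15, 11, 4) -> (-(4), -(-15), -(11)) = (-4, 15, -11)

Answer: -4 15 -11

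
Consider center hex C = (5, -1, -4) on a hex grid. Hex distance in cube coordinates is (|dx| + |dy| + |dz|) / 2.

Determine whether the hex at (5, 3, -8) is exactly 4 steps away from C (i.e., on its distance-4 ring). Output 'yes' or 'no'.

Answer: yes

Derivation:
|px - cx| = |5 - 5| = 0
|py - cy| = |3 - (-1)| = 4
|pz - cz| = |-8 - (-4)| = 4
distance = (0+4+4)/2 = 8/2 = 4
radius = 4; distance == radius -> yes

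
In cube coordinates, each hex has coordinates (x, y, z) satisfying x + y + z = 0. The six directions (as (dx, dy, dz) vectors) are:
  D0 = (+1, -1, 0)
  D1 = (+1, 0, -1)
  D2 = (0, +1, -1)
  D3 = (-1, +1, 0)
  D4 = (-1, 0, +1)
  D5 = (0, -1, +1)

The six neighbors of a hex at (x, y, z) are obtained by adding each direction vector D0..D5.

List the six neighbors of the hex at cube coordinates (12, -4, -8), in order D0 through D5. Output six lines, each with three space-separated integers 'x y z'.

Answer: 13 -5 -8
13 -4 -9
12 -3 -9
11 -3 -8
11 -4 -7
12 -5 -7

Derivation:
Center: (12, -4, -8). Add each direction:
  D0: (12, -4, -8) + (1, -1, 0) = (13, -5, -8)
  D1: (12, -4, -8) + (1, 0, -1) = (13, -4, -9)
  D2: (12, -4, -8) + (0, 1, -1) = (12, -3, -9)
  D3: (12, -4, -8) + (-1, 1, 0) = (11, -3, -8)
  D4: (12, -4, -8) + (-1, 0, 1) = (11, -4, -7)
  D5: (12, -4, -8) + (0, -1, 1) = (12, -5, -7)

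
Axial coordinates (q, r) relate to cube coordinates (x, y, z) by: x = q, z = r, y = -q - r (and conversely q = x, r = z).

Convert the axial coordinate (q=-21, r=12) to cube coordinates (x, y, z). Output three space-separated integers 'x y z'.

Answer: -21 9 12

Derivation:
x = q = -21
z = r = 12
y = -x - z = -(-21) - (12) = 9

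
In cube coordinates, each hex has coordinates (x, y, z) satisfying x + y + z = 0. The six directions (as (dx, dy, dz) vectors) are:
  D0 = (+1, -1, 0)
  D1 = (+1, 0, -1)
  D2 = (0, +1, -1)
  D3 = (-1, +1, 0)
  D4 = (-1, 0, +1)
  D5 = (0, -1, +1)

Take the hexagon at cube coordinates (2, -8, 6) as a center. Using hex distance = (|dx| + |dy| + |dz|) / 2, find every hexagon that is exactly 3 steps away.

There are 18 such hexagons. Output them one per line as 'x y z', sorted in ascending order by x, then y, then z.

Walk ring at distance 3 from (2, -8, 6):
Start at center + D4*3 = (-1, -8, 9)
  hex 0: (-1, -8, 9)
  hex 1: (0, -9, 9)
  hex 2: (1, -10, 9)
  hex 3: (2, -11, 9)
  hex 4: (3, -11, 8)
  hex 5: (4, -11, 7)
  hex 6: (5, -11, 6)
  hex 7: (5, -10, 5)
  hex 8: (5, -9, 4)
  hex 9: (5, -8, 3)
  hex 10: (4, -7, 3)
  hex 11: (3, -6, 3)
  hex 12: (2, -5, 3)
  hex 13: (1, -5, 4)
  hex 14: (0, -5, 5)
  hex 15: (-1, -5, 6)
  hex 16: (-1, -6, 7)
  hex 17: (-1, -7, 8)
Sorted: 18 hexes.

Answer: -1 -8 9
-1 -7 8
-1 -6 7
-1 -5 6
0 -9 9
0 -5 5
1 -10 9
1 -5 4
2 -11 9
2 -5 3
3 -11 8
3 -6 3
4 -11 7
4 -7 3
5 -11 6
5 -10 5
5 -9 4
5 -8 3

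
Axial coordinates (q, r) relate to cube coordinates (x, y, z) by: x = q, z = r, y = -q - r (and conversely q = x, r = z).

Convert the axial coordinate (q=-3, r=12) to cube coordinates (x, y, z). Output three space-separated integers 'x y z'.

Answer: -3 -9 12

Derivation:
x = q = -3
z = r = 12
y = -x - z = -(-3) - (12) = -9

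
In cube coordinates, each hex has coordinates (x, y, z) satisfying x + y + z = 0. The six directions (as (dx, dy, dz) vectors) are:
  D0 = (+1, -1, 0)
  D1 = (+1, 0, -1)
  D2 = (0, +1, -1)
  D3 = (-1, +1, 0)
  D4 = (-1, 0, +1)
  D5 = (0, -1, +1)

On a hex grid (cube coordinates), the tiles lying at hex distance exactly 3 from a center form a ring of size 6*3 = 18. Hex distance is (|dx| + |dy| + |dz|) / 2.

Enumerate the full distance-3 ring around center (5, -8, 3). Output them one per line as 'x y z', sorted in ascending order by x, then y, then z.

Answer: 2 -8 6
2 -7 5
2 -6 4
2 -5 3
3 -9 6
3 -5 2
4 -10 6
4 -5 1
5 -11 6
5 -5 0
6 -11 5
6 -6 0
7 -11 4
7 -7 0
8 -11 3
8 -10 2
8 -9 1
8 -8 0

Derivation:
Walk ring at distance 3 from (5, -8, 3):
Start at center + D4*3 = (2, -8, 6)
  hex 0: (2, -8, 6)
  hex 1: (3, -9, 6)
  hex 2: (4, -10, 6)
  hex 3: (5, -11, 6)
  hex 4: (6, -11, 5)
  hex 5: (7, -11, 4)
  hex 6: (8, -11, 3)
  hex 7: (8, -10, 2)
  hex 8: (8, -9, 1)
  hex 9: (8, -8, 0)
  hex 10: (7, -7, 0)
  hex 11: (6, -6, 0)
  hex 12: (5, -5, 0)
  hex 13: (4, -5, 1)
  hex 14: (3, -5, 2)
  hex 15: (2, -5, 3)
  hex 16: (2, -6, 4)
  hex 17: (2, -7, 5)
Sorted: 18 hexes.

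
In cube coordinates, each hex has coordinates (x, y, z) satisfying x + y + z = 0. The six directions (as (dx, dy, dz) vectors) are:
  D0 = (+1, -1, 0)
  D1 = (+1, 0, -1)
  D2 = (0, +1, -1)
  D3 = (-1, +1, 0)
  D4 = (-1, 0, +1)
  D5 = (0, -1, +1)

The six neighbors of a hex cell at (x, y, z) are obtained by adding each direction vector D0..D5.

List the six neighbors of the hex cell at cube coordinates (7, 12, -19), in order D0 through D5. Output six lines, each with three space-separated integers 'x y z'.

Answer: 8 11 -19
8 12 -20
7 13 -20
6 13 -19
6 12 -18
7 11 -18

Derivation:
Center: (7, 12, -19). Add each direction:
  D0: (7, 12, -19) + (1, -1, 0) = (8, 11, -19)
  D1: (7, 12, -19) + (1, 0, -1) = (8, 12, -20)
  D2: (7, 12, -19) + (0, 1, -1) = (7, 13, -20)
  D3: (7, 12, -19) + (-1, 1, 0) = (6, 13, -19)
  D4: (7, 12, -19) + (-1, 0, 1) = (6, 12, -18)
  D5: (7, 12, -19) + (0, -1, 1) = (7, 11, -18)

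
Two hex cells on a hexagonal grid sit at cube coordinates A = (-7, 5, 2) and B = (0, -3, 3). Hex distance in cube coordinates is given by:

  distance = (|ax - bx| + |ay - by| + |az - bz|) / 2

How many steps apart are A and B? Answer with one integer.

Answer: 8

Derivation:
|ax - bx| = |-7 - 0| = 7
|ay - by| = |5 - (-3)| = 8
|az - bz| = |2 - 3| = 1
distance = (7 + 8 + 1) / 2 = 16 / 2 = 8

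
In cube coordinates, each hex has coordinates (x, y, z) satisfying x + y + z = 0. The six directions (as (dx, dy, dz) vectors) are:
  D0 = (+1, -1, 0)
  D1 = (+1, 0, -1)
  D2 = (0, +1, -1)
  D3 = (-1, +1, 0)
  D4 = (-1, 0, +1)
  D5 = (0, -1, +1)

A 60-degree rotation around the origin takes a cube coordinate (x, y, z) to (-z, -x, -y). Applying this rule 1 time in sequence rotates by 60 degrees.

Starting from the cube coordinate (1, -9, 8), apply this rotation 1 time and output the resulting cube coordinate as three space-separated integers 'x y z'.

Start: (1, -9, 8)
Step 1: (1, -9, 8) -> (-(8), -(1), -(-9)) = (-8, -1, 9)

Answer: -8 -1 9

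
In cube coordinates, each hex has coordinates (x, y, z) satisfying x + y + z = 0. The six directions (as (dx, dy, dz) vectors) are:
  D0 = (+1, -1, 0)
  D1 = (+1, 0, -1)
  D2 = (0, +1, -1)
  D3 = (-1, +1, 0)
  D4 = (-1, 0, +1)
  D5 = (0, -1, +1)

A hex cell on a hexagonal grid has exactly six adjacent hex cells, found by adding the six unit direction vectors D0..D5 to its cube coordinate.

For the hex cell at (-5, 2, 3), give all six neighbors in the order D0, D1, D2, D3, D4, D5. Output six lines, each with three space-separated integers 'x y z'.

Answer: -4 1 3
-4 2 2
-5 3 2
-6 3 3
-6 2 4
-5 1 4

Derivation:
Center: (-5, 2, 3). Add each direction:
  D0: (-5, 2, 3) + (1, -1, 0) = (-4, 1, 3)
  D1: (-5, 2, 3) + (1, 0, -1) = (-4, 2, 2)
  D2: (-5, 2, 3) + (0, 1, -1) = (-5, 3, 2)
  D3: (-5, 2, 3) + (-1, 1, 0) = (-6, 3, 3)
  D4: (-5, 2, 3) + (-1, 0, 1) = (-6, 2, 4)
  D5: (-5, 2, 3) + (0, -1, 1) = (-5, 1, 4)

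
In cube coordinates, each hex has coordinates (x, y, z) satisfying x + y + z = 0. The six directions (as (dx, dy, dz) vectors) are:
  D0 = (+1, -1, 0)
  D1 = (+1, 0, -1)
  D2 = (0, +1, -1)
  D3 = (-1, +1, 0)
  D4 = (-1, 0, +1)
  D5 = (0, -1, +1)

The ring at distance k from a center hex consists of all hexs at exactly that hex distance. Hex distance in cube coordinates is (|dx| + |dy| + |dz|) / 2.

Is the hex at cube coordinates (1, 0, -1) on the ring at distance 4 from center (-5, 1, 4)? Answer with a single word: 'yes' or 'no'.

Answer: no

Derivation:
|px - cx| = |1 - (-5)| = 6
|py - cy| = |0 - 1| = 1
|pz - cz| = |-1 - 4| = 5
distance = (6+1+5)/2 = 12/2 = 6
radius = 4; distance != radius -> no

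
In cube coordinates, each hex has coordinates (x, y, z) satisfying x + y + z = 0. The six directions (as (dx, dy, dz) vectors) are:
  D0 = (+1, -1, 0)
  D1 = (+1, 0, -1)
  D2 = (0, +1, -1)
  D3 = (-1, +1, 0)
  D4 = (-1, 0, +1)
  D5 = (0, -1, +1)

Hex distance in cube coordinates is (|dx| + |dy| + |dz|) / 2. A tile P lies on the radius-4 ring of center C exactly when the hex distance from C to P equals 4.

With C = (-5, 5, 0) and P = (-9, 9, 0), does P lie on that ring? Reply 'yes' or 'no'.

Answer: yes

Derivation:
|px - cx| = |-9 - (-5)| = 4
|py - cy| = |9 - 5| = 4
|pz - cz| = |0 - 0| = 0
distance = (4+4+0)/2 = 8/2 = 4
radius = 4; distance == radius -> yes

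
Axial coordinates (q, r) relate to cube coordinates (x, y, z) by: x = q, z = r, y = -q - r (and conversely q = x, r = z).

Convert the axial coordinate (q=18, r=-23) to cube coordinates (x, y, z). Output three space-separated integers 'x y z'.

Answer: 18 5 -23

Derivation:
x = q = 18
z = r = -23
y = -x - z = -(18) - (-23) = 5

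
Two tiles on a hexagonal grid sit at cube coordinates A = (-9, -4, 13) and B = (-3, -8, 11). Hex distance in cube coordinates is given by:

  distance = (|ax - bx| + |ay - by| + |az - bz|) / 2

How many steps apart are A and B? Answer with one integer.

Answer: 6

Derivation:
|ax - bx| = |-9 - (-3)| = 6
|ay - by| = |-4 - (-8)| = 4
|az - bz| = |13 - 11| = 2
distance = (6 + 4 + 2) / 2 = 12 / 2 = 6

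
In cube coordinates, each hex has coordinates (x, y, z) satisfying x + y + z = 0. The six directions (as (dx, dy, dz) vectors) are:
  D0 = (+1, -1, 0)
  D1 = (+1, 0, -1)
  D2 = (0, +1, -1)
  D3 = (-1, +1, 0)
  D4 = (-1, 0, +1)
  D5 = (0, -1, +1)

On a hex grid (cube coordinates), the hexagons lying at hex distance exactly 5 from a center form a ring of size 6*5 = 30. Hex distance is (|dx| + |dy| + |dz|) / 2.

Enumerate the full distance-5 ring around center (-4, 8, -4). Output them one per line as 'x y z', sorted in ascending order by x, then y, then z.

Walk ring at distance 5 from (-4, 8, -4):
Start at center + D4*5 = (-9, 8, 1)
  hex 0: (-9, 8, 1)
  hex 1: (-8, 7, 1)
  hex 2: (-7, 6, 1)
  hex 3: (-6, 5, 1)
  hex 4: (-5, 4, 1)
  hex 5: (-4, 3, 1)
  hex 6: (-3, 3, 0)
  hex 7: (-2, 3, -1)
  hex 8: (-1, 3, -2)
  hex 9: (0, 3, -3)
  hex 10: (1, 3, -4)
  hex 11: (1, 4, -5)
  hex 12: (1, 5, -6)
  hex 13: (1, 6, -7)
  hex 14: (1, 7, -8)
  hex 15: (1, 8, -9)
  hex 16: (0, 9, -9)
  hex 17: (-1, 10, -9)
  hex 18: (-2, 11, -9)
  hex 19: (-3, 12, -9)
  hex 20: (-4, 13, -9)
  hex 21: (-5, 13, -8)
  hex 22: (-6, 13, -7)
  hex 23: (-7, 13, -6)
  hex 24: (-8, 13, -5)
  hex 25: (-9, 13, -4)
  hex 26: (-9, 12, -3)
  hex 27: (-9, 11, -2)
  hex 28: (-9, 10, -1)
  hex 29: (-9, 9, 0)
Sorted: 30 hexes.

Answer: -9 8 1
-9 9 0
-9 10 -1
-9 11 -2
-9 12 -3
-9 13 -4
-8 7 1
-8 13 -5
-7 6 1
-7 13 -6
-6 5 1
-6 13 -7
-5 4 1
-5 13 -8
-4 3 1
-4 13 -9
-3 3 0
-3 12 -9
-2 3 -1
-2 11 -9
-1 3 -2
-1 10 -9
0 3 -3
0 9 -9
1 3 -4
1 4 -5
1 5 -6
1 6 -7
1 7 -8
1 8 -9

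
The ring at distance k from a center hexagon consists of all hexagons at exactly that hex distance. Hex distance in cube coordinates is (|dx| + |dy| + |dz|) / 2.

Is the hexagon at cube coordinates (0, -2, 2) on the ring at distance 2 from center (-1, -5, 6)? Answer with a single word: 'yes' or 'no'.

|px - cx| = |0 - (-1)| = 1
|py - cy| = |-2 - (-5)| = 3
|pz - cz| = |2 - 6| = 4
distance = (1+3+4)/2 = 8/2 = 4
radius = 2; distance != radius -> no

Answer: no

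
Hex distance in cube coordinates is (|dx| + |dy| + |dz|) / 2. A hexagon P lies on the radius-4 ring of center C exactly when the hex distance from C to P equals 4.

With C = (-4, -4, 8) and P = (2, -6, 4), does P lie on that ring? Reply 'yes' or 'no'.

|px - cx| = |2 - (-4)| = 6
|py - cy| = |-6 - (-4)| = 2
|pz - cz| = |4 - 8| = 4
distance = (6+2+4)/2 = 12/2 = 6
radius = 4; distance != radius -> no

Answer: no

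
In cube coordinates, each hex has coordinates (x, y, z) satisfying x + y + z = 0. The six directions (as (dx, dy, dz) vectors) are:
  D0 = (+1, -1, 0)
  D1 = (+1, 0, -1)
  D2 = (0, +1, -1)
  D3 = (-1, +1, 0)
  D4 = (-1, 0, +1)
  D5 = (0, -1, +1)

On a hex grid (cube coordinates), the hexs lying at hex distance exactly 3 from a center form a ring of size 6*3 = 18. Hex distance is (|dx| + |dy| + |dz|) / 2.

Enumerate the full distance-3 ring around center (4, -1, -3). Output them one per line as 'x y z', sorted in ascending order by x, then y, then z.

Answer: 1 -1 0
1 0 -1
1 1 -2
1 2 -3
2 -2 0
2 2 -4
3 -3 0
3 2 -5
4 -4 0
4 2 -6
5 -4 -1
5 1 -6
6 -4 -2
6 0 -6
7 -4 -3
7 -3 -4
7 -2 -5
7 -1 -6

Derivation:
Walk ring at distance 3 from (4, -1, -3):
Start at center + D4*3 = (1, -1, 0)
  hex 0: (1, -1, 0)
  hex 1: (2, -2, 0)
  hex 2: (3, -3, 0)
  hex 3: (4, -4, 0)
  hex 4: (5, -4, -1)
  hex 5: (6, -4, -2)
  hex 6: (7, -4, -3)
  hex 7: (7, -3, -4)
  hex 8: (7, -2, -5)
  hex 9: (7, -1, -6)
  hex 10: (6, 0, -6)
  hex 11: (5, 1, -6)
  hex 12: (4, 2, -6)
  hex 13: (3, 2, -5)
  hex 14: (2, 2, -4)
  hex 15: (1, 2, -3)
  hex 16: (1, 1, -2)
  hex 17: (1, 0, -1)
Sorted: 18 hexes.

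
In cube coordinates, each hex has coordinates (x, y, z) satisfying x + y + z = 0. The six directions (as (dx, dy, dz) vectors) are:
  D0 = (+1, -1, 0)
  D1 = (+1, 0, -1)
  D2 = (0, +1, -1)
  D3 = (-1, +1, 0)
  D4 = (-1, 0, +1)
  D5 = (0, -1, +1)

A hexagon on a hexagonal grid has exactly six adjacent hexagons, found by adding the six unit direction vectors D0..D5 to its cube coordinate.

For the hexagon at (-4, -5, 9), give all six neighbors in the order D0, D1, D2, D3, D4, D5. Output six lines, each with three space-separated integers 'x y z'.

Answer: -3 -6 9
-3 -5 8
-4 -4 8
-5 -4 9
-5 -5 10
-4 -6 10

Derivation:
Center: (-4, -5, 9). Add each direction:
  D0: (-4, -5, 9) + (1, -1, 0) = (-3, -6, 9)
  D1: (-4, -5, 9) + (1, 0, -1) = (-3, -5, 8)
  D2: (-4, -5, 9) + (0, 1, -1) = (-4, -4, 8)
  D3: (-4, -5, 9) + (-1, 1, 0) = (-5, -4, 9)
  D4: (-4, -5, 9) + (-1, 0, 1) = (-5, -5, 10)
  D5: (-4, -5, 9) + (0, -1, 1) = (-4, -6, 10)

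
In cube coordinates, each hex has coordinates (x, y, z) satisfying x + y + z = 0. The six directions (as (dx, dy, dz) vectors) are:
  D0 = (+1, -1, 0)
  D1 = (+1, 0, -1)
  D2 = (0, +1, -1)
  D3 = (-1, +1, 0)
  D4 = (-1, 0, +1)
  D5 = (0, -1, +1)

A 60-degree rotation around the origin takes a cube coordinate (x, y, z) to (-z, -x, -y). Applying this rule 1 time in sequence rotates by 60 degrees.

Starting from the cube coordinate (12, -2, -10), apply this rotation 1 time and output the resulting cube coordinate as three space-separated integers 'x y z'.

Start: (12, -2, -10)
Step 1: (12, -2, -10) -> (-(-10), -(12), -(-2)) = (10, -12, 2)

Answer: 10 -12 2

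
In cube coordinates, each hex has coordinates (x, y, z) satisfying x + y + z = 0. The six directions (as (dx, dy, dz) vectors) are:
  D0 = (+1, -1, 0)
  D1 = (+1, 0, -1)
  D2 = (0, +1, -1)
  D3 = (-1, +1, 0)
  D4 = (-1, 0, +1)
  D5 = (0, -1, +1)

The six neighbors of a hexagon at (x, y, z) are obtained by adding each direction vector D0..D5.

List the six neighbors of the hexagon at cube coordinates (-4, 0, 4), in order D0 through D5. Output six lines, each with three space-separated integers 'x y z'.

Center: (-4, 0, 4). Add each direction:
  D0: (-4, 0, 4) + (1, -1, 0) = (-3, -1, 4)
  D1: (-4, 0, 4) + (1, 0, -1) = (-3, 0, 3)
  D2: (-4, 0, 4) + (0, 1, -1) = (-4, 1, 3)
  D3: (-4, 0, 4) + (-1, 1, 0) = (-5, 1, 4)
  D4: (-4, 0, 4) + (-1, 0, 1) = (-5, 0, 5)
  D5: (-4, 0, 4) + (0, -1, 1) = (-4, -1, 5)

Answer: -3 -1 4
-3 0 3
-4 1 3
-5 1 4
-5 0 5
-4 -1 5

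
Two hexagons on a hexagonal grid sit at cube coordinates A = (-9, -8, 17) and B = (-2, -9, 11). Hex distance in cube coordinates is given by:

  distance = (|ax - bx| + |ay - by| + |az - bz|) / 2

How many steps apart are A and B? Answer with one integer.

Answer: 7

Derivation:
|ax - bx| = |-9 - (-2)| = 7
|ay - by| = |-8 - (-9)| = 1
|az - bz| = |17 - 11| = 6
distance = (7 + 1 + 6) / 2 = 14 / 2 = 7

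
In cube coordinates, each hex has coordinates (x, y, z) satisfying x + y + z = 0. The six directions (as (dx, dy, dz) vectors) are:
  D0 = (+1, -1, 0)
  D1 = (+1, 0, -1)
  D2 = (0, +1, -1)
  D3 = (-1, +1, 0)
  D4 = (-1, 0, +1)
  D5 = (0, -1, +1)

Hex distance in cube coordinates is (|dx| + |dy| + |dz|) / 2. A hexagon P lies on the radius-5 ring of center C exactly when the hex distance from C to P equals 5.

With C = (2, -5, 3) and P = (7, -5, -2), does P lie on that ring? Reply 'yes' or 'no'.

Answer: yes

Derivation:
|px - cx| = |7 - 2| = 5
|py - cy| = |-5 - (-5)| = 0
|pz - cz| = |-2 - 3| = 5
distance = (5+0+5)/2 = 10/2 = 5
radius = 5; distance == radius -> yes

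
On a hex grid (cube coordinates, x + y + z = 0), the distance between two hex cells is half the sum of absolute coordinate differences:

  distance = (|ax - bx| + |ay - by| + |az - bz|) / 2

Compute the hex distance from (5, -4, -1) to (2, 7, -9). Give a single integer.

Answer: 11

Derivation:
|ax - bx| = |5 - 2| = 3
|ay - by| = |-4 - 7| = 11
|az - bz| = |-1 - (-9)| = 8
distance = (3 + 11 + 8) / 2 = 22 / 2 = 11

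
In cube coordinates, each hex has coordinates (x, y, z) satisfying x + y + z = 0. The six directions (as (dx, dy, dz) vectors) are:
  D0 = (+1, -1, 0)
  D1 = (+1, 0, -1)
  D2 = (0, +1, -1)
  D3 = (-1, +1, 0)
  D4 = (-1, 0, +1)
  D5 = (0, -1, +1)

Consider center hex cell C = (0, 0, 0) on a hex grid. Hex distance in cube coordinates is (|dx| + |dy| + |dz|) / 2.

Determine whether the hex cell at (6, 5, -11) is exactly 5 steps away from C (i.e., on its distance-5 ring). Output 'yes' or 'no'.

Answer: no

Derivation:
|px - cx| = |6 - 0| = 6
|py - cy| = |5 - 0| = 5
|pz - cz| = |-11 - 0| = 11
distance = (6+5+11)/2 = 22/2 = 11
radius = 5; distance != radius -> no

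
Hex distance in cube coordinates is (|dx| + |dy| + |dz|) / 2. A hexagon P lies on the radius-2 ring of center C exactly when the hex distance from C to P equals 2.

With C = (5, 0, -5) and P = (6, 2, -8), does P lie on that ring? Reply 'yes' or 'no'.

|px - cx| = |6 - 5| = 1
|py - cy| = |2 - 0| = 2
|pz - cz| = |-8 - (-5)| = 3
distance = (1+2+3)/2 = 6/2 = 3
radius = 2; distance != radius -> no

Answer: no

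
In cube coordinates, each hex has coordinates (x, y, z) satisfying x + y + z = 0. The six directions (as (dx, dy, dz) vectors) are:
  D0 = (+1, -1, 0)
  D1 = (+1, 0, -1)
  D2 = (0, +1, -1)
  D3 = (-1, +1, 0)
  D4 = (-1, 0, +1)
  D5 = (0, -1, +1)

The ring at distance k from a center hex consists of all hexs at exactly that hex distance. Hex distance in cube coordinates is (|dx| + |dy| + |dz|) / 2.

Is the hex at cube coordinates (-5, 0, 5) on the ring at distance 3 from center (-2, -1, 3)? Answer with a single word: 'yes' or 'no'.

Answer: yes

Derivation:
|px - cx| = |-5 - (-2)| = 3
|py - cy| = |0 - (-1)| = 1
|pz - cz| = |5 - 3| = 2
distance = (3+1+2)/2 = 6/2 = 3
radius = 3; distance == radius -> yes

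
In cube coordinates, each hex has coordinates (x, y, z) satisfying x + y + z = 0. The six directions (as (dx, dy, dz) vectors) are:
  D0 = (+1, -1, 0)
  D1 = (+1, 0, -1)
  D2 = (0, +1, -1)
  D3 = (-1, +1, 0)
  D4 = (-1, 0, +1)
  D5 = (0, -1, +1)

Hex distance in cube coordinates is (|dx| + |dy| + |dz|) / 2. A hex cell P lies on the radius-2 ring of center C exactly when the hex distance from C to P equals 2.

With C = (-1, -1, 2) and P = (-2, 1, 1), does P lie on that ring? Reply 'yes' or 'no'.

|px - cx| = |-2 - (-1)| = 1
|py - cy| = |1 - (-1)| = 2
|pz - cz| = |1 - 2| = 1
distance = (1+2+1)/2 = 4/2 = 2
radius = 2; distance == radius -> yes

Answer: yes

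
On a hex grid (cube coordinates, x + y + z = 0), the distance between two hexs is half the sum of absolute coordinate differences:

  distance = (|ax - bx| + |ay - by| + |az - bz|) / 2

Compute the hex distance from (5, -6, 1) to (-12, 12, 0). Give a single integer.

|ax - bx| = |5 - (-12)| = 17
|ay - by| = |-6 - 12| = 18
|az - bz| = |1 - 0| = 1
distance = (17 + 18 + 1) / 2 = 36 / 2 = 18

Answer: 18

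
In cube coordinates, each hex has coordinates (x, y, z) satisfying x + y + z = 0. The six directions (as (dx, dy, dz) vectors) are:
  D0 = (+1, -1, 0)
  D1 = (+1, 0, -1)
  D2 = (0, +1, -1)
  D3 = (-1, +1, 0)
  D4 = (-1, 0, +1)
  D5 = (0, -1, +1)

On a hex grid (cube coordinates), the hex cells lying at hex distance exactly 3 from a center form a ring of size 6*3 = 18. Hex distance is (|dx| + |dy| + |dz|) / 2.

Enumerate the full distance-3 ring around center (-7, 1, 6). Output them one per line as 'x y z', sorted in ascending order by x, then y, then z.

Answer: -10 1 9
-10 2 8
-10 3 7
-10 4 6
-9 0 9
-9 4 5
-8 -1 9
-8 4 4
-7 -2 9
-7 4 3
-6 -2 8
-6 3 3
-5 -2 7
-5 2 3
-4 -2 6
-4 -1 5
-4 0 4
-4 1 3

Derivation:
Walk ring at distance 3 from (-7, 1, 6):
Start at center + D4*3 = (-10, 1, 9)
  hex 0: (-10, 1, 9)
  hex 1: (-9, 0, 9)
  hex 2: (-8, -1, 9)
  hex 3: (-7, -2, 9)
  hex 4: (-6, -2, 8)
  hex 5: (-5, -2, 7)
  hex 6: (-4, -2, 6)
  hex 7: (-4, -1, 5)
  hex 8: (-4, 0, 4)
  hex 9: (-4, 1, 3)
  hex 10: (-5, 2, 3)
  hex 11: (-6, 3, 3)
  hex 12: (-7, 4, 3)
  hex 13: (-8, 4, 4)
  hex 14: (-9, 4, 5)
  hex 15: (-10, 4, 6)
  hex 16: (-10, 3, 7)
  hex 17: (-10, 2, 8)
Sorted: 18 hexes.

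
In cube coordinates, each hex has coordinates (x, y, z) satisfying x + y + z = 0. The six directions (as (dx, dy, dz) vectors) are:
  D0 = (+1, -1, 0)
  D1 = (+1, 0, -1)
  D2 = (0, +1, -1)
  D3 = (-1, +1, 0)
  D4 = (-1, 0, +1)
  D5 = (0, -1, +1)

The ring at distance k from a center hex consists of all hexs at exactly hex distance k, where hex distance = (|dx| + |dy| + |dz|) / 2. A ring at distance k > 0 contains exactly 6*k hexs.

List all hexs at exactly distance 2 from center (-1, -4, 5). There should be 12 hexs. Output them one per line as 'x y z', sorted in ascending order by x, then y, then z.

Answer: -3 -4 7
-3 -3 6
-3 -2 5
-2 -5 7
-2 -2 4
-1 -6 7
-1 -2 3
0 -6 6
0 -3 3
1 -6 5
1 -5 4
1 -4 3

Derivation:
Walk ring at distance 2 from (-1, -4, 5):
Start at center + D4*2 = (-3, -4, 7)
  hex 0: (-3, -4, 7)
  hex 1: (-2, -5, 7)
  hex 2: (-1, -6, 7)
  hex 3: (0, -6, 6)
  hex 4: (1, -6, 5)
  hex 5: (1, -5, 4)
  hex 6: (1, -4, 3)
  hex 7: (0, -3, 3)
  hex 8: (-1, -2, 3)
  hex 9: (-2, -2, 4)
  hex 10: (-3, -2, 5)
  hex 11: (-3, -3, 6)
Sorted: 12 hexes.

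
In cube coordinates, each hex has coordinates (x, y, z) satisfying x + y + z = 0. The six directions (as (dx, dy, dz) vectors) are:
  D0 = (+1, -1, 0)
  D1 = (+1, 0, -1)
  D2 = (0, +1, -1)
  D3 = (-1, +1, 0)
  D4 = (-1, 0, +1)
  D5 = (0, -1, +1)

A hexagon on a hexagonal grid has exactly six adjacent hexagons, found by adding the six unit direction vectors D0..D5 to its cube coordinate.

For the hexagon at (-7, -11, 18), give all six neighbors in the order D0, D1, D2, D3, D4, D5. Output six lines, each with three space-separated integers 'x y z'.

Answer: -6 -12 18
-6 -11 17
-7 -10 17
-8 -10 18
-8 -11 19
-7 -12 19

Derivation:
Center: (-7, -11, 18). Add each direction:
  D0: (-7, -11, 18) + (1, -1, 0) = (-6, -12, 18)
  D1: (-7, -11, 18) + (1, 0, -1) = (-6, -11, 17)
  D2: (-7, -11, 18) + (0, 1, -1) = (-7, -10, 17)
  D3: (-7, -11, 18) + (-1, 1, 0) = (-8, -10, 18)
  D4: (-7, -11, 18) + (-1, 0, 1) = (-8, -11, 19)
  D5: (-7, -11, 18) + (0, -1, 1) = (-7, -12, 19)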